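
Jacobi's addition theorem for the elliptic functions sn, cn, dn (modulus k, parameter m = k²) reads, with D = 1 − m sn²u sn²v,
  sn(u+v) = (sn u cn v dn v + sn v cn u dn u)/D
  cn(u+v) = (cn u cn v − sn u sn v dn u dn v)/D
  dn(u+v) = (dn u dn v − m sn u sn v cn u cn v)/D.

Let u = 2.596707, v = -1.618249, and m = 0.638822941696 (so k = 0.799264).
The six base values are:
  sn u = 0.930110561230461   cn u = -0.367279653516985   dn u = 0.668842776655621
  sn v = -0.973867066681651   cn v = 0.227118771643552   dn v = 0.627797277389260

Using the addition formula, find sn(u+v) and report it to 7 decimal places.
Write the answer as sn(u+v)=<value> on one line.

m = k² = 0.638822941696
D = 1 − m·sn²u·sn²v = 0.4758579356652545
sn(u+v) = (sn u·cn v·dn v + sn v·cn u·dn u)/D = 0.371852119512303/0.4758579356652545 = 0.7814351545749673

sn(u+v)=0.7814352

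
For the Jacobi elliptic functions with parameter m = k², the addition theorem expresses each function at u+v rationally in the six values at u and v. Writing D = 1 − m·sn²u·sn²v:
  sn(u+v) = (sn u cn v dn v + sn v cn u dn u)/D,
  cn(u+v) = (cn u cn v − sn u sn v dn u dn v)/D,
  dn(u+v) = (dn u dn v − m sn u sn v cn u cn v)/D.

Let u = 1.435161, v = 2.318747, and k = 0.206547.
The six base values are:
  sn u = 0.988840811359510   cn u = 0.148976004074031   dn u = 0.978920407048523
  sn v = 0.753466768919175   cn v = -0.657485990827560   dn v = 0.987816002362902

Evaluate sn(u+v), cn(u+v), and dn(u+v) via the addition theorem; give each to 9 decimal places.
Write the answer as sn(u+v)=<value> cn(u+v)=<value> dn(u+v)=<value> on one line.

m = k² = 0.042661663209
D = 1 − m·sn²u·sn²v = 0.9763179794784922
sn(u+v) = (sn u·cn v·dn v + sn v·cn u·dn u)/D = -0.5323452505716206/0.9763179794784922 = -0.5452580632141762
cn(u+v) = (cn u·cn v − sn u·sn v·dn u·dn v)/D = -0.818416355681388/0.9763179794784922 = -0.838268241376187
dn(u+v) = (dn u·dn v − m·sn u·sn v·cn u·cn v)/D = 0.9701066156781111/0.9763179794784922 = 0.9936379704861125

sn(u+v)=-0.545258063 cn(u+v)=-0.838268241 dn(u+v)=0.993637970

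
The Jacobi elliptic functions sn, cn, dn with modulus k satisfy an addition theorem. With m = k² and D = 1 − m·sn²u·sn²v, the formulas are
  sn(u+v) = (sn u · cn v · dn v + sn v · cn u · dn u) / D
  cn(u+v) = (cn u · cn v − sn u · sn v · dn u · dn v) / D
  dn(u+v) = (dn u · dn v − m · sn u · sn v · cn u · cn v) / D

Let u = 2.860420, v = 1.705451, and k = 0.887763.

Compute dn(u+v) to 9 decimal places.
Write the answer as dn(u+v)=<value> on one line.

sn u = 0.953923739381632, cn u = -0.3000491617121503, dn u = 0.5318187548412484
sn v = 0.9687403856001505, cn v = 0.2480767327003313, dn v = 0.5102740262247539
m = k² = 0.788123144169
D = 1 − m·sn²u·sn²v = 0.3269672378652832
dn(u+v) = (dn u·dn v − m·sn u·sn v·cn u·cn v)/D = 0.3255850681785413/0.3269672378652832 = 0.9957727578586593

dn(u+v)=0.995772758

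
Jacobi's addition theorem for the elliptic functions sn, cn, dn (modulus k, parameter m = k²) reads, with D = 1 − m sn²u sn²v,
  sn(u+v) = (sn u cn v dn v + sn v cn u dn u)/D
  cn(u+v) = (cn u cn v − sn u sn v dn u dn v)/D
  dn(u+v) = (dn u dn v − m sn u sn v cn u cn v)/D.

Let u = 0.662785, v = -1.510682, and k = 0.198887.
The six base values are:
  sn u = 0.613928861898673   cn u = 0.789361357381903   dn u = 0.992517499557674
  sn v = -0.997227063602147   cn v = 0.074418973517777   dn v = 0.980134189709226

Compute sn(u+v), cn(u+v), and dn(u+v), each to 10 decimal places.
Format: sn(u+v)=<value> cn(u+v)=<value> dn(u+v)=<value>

sn(u+v)=-0.7475862077 cn(u+v)=0.6641647854 dn(u+v)=0.9888845827

m = k² = 0.039556038769
D = 1 − m·sn²u·sn²v = 0.9851735557801945
sn(u+v) = (sn u·cn v·dn v + sn v·cn u·dn u)/D = -0.7365021624449805/0.9851735557801945 = -0.7475862076522323
cn(u+v) = (cn u·cn v − sn u·sn v·dn u·dn v)/D = 0.6543175832288626/0.9851735557801945 = 0.6641647853719388
dn(u+v) = (dn u·dn v − m·sn u·sn v·cn u·cn v)/D = 0.9742229405535133/0.9851735557801945 = 0.9888845826581196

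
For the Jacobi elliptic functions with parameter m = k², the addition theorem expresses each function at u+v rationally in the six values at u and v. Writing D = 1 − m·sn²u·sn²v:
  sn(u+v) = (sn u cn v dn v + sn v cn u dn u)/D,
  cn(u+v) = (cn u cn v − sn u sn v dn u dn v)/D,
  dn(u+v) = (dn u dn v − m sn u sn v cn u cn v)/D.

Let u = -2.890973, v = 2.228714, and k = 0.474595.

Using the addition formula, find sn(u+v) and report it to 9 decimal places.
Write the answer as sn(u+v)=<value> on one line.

sn u = -0.4356989112940744, cn u = -0.9000924723033508, dn u = 0.9783873540480355
sn v = 0.8799944591998358, cn v = -0.4749839489683716, dn v = 0.9086121394046315
m = k² = 0.225240414025
D = 1 − m·sn²u·sn²v = 0.9668884781644427
sn(u+v) = (sn u·cn v·dn v + sn v·cn u·dn u)/D = -0.5869202491833286/0.9668884781644427 = -0.6070195916467511

sn(u+v)=-0.607019592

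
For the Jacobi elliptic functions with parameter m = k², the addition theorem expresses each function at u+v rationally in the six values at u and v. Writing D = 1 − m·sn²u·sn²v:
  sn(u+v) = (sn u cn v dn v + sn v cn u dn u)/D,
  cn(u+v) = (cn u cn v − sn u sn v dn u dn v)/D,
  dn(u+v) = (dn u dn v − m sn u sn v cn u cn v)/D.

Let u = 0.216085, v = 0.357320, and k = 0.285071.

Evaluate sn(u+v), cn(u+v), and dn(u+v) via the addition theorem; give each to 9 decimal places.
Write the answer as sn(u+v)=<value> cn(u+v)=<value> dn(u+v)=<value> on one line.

sn(u+v)=0.540487626 cn(u+v)=0.841351963 dn(u+v)=0.988058789

sn u = 0.2142751070298416, cn u = 0.9767733506332725, dn u = 0.9981326522489143
sn v = 0.3492006861288664, cn v = 0.93704796078276, dn v = 0.9950328622823269
m = k² = 0.081265475041
D = 1 − m·sn²u·sn²v = 0.9995450122577941
sn(u+v) = (sn u·cn v·dn v + sn v·cn u·dn u)/D = 0.5402417108469028/0.9995450122577941 = 0.5404876260915884
cn(u+v) = (cn u·cn v − sn u·sn v·dn u·dn v)/D = 0.8409691584063266/0.9995450122577941 = 0.8413519632364801
dn(u+v) = (dn u·dn v − m·sn u·sn v·cn u·cn v)/D = 0.9876092345118454/0.9995450122577941 = 0.9880587891494873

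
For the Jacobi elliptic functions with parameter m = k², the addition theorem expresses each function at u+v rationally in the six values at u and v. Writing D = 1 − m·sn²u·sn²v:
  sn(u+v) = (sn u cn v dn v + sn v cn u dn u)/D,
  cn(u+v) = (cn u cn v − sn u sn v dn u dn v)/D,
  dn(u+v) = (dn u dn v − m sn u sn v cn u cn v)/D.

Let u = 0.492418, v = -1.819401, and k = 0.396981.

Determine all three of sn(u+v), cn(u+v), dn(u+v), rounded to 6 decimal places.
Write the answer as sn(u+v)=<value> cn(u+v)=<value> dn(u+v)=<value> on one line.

sn u = 0.4701273770526341, cn u = 0.8825985776929455, dn u = 0.9824299630728302
sn v = -0.986277882147706, cn v = -0.1650937284885035, dn v = 0.9201638200803943
m = k² = 0.157593914361
D = 1 − m·sn²u·sn²v = 0.9661179939819075
sn(u+v) = (sn u·cn v·dn v + sn v·cn u·dn u)/D = -0.9266115491747974/0.9661179939819075 = -0.9591080540335637
cn(u+v) = (cn u·cn v − sn u·sn v·dn u·dn v)/D = 0.273450206128112/0.9661179939819075 = 0.2830401750422556
dn(u+v) = (dn u·dn v − m·sn u·sn v·cn u·cn v)/D = 0.8933489972574612/0.9661179939819075 = 0.9246789758831373

sn(u+v)=-0.959108 cn(u+v)=0.283040 dn(u+v)=0.924679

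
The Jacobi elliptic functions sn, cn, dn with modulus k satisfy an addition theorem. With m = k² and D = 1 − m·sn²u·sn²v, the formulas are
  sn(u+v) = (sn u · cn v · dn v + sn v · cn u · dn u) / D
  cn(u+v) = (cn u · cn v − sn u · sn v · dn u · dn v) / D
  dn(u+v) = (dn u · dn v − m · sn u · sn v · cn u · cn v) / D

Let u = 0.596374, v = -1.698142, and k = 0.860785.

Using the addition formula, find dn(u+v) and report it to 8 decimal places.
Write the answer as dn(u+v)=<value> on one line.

dn(u+v)=0.70248645

sn u = 0.5414929987695686, cn u = 0.8407052588651625, dn u = 0.8847272758462614
sn v = -0.9735230115433315, cn v = 0.2285890329731555, dn v = 0.5456794358967565
m = k² = 0.740950816225
D = 1 − m·sn²u·sn²v = 0.7940947047416939
dn(u+v) = (dn u·dn v − m·sn u·sn v·cn u·cn v)/D = 0.5578407720366567/0.7940947047416939 = 0.7024864524416055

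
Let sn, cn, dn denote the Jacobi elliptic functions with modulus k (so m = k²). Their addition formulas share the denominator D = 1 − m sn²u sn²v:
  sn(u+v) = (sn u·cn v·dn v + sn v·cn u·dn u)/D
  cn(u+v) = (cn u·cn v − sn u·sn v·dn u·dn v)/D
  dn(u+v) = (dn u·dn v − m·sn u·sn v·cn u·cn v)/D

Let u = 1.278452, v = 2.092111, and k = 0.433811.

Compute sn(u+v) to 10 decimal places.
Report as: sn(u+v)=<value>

sn u = 0.9428952263701489, cn u = 0.3330894655920324, dn u = 0.9125172063666336
sn v = 0.9221072960545954, cn v = -0.3869342768001857, dn v = 0.9165062842236252
m = k² = 0.188191983721
D = 1 − m·sn²u·sn²v = 0.8577373445597625
sn(u+v) = (sn u·cn v·dn v + sn v·cn u·dn u)/D = -0.05410237046844121/0.8577373445597625 = -0.06307568489536793

sn(u+v)=-0.0630756849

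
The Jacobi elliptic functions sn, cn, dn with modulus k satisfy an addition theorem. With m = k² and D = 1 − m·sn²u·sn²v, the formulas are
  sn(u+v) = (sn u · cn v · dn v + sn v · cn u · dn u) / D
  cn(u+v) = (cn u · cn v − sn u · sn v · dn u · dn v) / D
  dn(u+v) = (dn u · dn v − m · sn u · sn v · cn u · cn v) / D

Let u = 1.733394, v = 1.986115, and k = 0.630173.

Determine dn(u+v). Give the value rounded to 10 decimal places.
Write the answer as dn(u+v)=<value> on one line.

sn u = 0.9994648329777972, cn u = 0.03271158266828344, dn u = 0.7767283471462785
sn v = 0.9865836421563245, cn v = -0.1632565987320619, dn v = 0.7832408722844973
m = k² = 0.397118009929
D = 1 − m·sn²u·sn²v = 0.6138798735292059
dn(u+v) = (dn u·dn v − m·sn u·sn v·cn u·cn v)/D = 0.6104565772766455/0.6138798735292059 = 0.9944235079204018

dn(u+v)=0.9944235079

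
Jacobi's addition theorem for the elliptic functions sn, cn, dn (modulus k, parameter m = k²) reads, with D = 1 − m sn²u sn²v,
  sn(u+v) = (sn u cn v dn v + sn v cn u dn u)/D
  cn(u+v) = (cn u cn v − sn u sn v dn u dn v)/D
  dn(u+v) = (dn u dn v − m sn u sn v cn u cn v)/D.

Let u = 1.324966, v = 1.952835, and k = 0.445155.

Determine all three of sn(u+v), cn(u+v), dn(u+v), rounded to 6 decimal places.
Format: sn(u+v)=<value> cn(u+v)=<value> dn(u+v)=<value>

sn u = 0.9553592553031708, cn u = 0.2954465997546272, dn u = 0.9050604471743234
sn v = 0.9653204406531581, cn v = -0.2610678970252619, dn v = 0.9029635154219677
m = k² = 0.198162974025
D = 1 − m·sn²u·sn²v = 0.8314615688053623
sn(u+v) = (sn u·cn v·dn v + sn v·cn u·dn u)/D = 0.03291241079938505/0.8314615688053623 = 0.03958380282888283
cn(u+v) = (cn u·cn v − sn u·sn v·dn u·dn v)/D = -0.8308099142497318/0.8314615688053623 = -0.9992162541480218
dn(u+v) = (dn u·dn v − m·sn u·sn v·cn u·cn v)/D = 0.8313324755830779/0.8314615688053623 = 0.9998447393997177

sn(u+v)=0.039584 cn(u+v)=-0.999216 dn(u+v)=0.999845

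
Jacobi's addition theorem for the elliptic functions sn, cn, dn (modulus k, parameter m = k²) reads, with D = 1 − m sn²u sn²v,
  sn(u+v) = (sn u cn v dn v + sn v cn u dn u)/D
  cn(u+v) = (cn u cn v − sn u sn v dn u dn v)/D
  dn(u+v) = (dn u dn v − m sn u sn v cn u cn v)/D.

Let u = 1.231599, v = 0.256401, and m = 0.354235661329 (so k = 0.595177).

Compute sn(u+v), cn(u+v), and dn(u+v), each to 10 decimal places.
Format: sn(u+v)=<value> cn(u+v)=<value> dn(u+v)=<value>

sn u = 0.9128781829717574, cn u = 0.4082320700951636, dn u = 0.8395230337515106
sn v = 0.2526517146498601, cn v = 0.9675572908538727, dn v = 0.9886294120551301
m = k² = 0.354235661329
D = 1 − m·sn²u·sn²v = 0.9811564625206761
sn(u+v) = (sn u·cn v·dn v + sn v·cn u·dn u)/D = 0.9598075867447102/0.9811564625206761 = 0.9782411097602937
cn(u+v) = (cn u·cn v − sn u·sn v·dn u·dn v)/D = 0.2035617851498227/0.9811564625206761 = 0.2074712779517905
dn(u+v) = (dn u·dn v − m·sn u·sn v·cn u·cn v)/D = 0.7977062566214435/0.9811564625206761 = 0.8130265529435202

sn(u+v)=0.9782411098 cn(u+v)=0.2074712780 dn(u+v)=0.8130265529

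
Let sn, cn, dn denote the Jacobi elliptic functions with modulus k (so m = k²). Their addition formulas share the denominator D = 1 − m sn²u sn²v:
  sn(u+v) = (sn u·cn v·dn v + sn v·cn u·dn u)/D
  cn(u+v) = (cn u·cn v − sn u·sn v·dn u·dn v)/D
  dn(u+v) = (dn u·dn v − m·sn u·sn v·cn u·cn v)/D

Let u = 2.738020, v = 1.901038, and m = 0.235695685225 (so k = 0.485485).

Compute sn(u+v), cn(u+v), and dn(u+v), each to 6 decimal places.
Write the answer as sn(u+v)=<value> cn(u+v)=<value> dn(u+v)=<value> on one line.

sn(u+v)=-0.940205 cn(u+v)=-0.340609 dn(u+v)=0.889746

sn u = 0.572520678318089, cn u = -0.8198902810121579, dn u = 0.9605954848315391
sn v = 0.9809903069778662, cn v = -0.1940567381346803, dn v = 0.879306628566562
m = k² = 0.235695685225
D = 1 − m·sn²u·sn²v = 0.9256530051318876
sn(u+v) = (sn u·cn v·dn v + sn v·cn u·dn u)/D = -0.8703034741051742/0.9256530051318876 = -0.9402048816134646
cn(u+v) = (cn u·cn v − sn u·sn v·dn u·dn v)/D = -0.3152861380875456/0.9256530051318876 = -0.3406094252809382
dn(u+v) = (dn u·dn v − m·sn u·sn v·cn u·cn v)/D = 0.8235963466052201/0.9256530051318876 = 0.8897463110249111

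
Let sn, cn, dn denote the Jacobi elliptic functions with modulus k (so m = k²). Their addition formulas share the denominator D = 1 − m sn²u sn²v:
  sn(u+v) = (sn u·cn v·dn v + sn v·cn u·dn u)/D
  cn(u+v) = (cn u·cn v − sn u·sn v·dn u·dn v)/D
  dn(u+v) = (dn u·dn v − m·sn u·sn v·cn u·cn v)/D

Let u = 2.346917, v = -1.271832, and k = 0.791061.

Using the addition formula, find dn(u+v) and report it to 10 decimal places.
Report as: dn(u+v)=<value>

dn(u+v)=0.7565665795

sn u = 0.9739878890074868, cn u = -0.2266000707562546, dn u = 0.6374595378275422
sn v = -0.8986007583762704, cn v = 0.4387672242152913, dn v = 0.703345647779444
m = k² = 0.625777505721
D = 1 − m·sn²u·sn²v = 0.5206412901119587
dn(u+v) = (dn u·dn v − m·sn u·sn v·cn u·cn v)/D = 0.3938998000051502/0.5206412901119587 = 0.7565665794974616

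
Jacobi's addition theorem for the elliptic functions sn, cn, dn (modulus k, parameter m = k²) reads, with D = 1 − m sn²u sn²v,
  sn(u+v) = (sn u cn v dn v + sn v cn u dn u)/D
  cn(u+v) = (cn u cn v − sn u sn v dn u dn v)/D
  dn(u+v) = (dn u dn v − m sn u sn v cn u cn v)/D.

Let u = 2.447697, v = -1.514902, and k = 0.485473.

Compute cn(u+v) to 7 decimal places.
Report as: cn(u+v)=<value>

cn(u+v)=0.6168042

sn u = 0.7730236301110139, cn u = -0.6343772279093807, dn u = 0.9269106455497672
sn v = -0.9898208361568795, cn v = 0.1423190511129693, dn v = 0.8769775815664672
m = k² = 0.235684033729
D = 1 − m·sn²u·sn²v = 0.8620159507665438
cn(u+v) = (cn u·cn v − sn u·sn v·dn u·dn v)/D = 0.5316950366946979/0.8620159507665438 = 0.6168041742405004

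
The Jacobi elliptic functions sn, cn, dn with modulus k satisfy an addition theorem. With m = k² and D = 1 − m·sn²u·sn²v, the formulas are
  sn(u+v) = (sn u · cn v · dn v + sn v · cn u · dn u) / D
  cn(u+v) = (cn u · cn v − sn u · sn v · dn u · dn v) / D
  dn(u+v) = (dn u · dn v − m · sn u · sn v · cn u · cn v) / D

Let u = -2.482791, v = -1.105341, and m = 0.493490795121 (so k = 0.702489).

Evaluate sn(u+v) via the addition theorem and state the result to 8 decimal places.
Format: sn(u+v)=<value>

sn u = -0.8934609347372965, cn u = -0.4491409111830678, dn u = 0.7784984893516336
sn v = -0.8515110177814491, cn v = 0.5243367110901168, dn v = 0.8013639180025926
m = k² = 0.493490795121
D = 1 − m·sn²u·sn²v = 0.7143654509667071
sn(u+v) = (sn u·cn v·dn v + sn v·cn u·dn u)/D = -0.0776829265882695/0.7143654509667071 = -0.1087439579883741

sn(u+v)=-0.10874396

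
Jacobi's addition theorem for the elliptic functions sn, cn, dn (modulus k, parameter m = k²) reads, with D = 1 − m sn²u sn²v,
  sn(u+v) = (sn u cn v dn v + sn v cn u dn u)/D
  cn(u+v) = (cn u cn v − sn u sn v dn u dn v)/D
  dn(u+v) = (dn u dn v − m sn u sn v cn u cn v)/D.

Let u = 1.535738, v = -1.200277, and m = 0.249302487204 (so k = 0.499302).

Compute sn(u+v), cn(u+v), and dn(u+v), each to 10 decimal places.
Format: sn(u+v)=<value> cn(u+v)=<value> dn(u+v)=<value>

sn u = 0.9915919514596474, cn u = 0.1294040254414378, dn u = 0.8688338063830632
sn v = -0.9113365337460826, cn v = 0.4116621457696533, dn v = 0.890475007426463
m = k² = 0.249302487204
D = 1 − m·sn²u·sn²v = 0.7964129456485916
sn(u+v) = (sn u·cn v·dn v + sn v·cn u·dn u)/D = 0.2610305671723645/0.7964129456485916 = 0.3277578153375991
cn(u+v) = (cn u·cn v − sn u·sn v·dn u·dn v)/D = 0.7524205094216533/0.7964129456485916 = 0.9447617765792201
dn(u+v) = (dn u·dn v − m·sn u·sn v·cn u·cn v)/D = 0.7856760573840034/0.7964129456485916 = 0.9865184408123299

sn(u+v)=0.3277578153 cn(u+v)=0.9447617766 dn(u+v)=0.9865184408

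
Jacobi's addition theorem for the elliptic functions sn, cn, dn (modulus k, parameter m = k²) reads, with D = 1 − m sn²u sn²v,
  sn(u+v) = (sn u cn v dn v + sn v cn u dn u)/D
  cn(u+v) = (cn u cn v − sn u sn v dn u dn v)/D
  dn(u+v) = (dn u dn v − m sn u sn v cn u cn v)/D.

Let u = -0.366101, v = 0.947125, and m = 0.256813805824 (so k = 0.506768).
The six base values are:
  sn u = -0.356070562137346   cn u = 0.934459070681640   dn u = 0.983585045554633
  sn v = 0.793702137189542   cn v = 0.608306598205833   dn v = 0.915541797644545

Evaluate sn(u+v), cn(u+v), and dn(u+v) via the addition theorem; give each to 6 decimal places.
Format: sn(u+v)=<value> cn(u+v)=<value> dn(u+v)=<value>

sn(u+v)=0.542325 cn(u+v)=0.840169 dn(u+v)=0.961492

m = k² = 0.256813805824
D = 1 − m·sn²u·sn²v = 0.9794881134065212
sn(u+v) = (sn u·cn v·dn v + sn v·cn u·dn u)/D = 0.5312010629897891/0.9794881134065212 = 0.5423251754861496
cn(u+v) = (cn u·cn v − sn u·sn v·dn u·dn v)/D = 0.8229352313415583/0.9794881134065212 = 0.8401686759418713
dn(u+v) = (dn u·dn v − m·sn u·sn v·cn u·cn v)/D = 0.9417699502800395/0.9794881134065212 = 0.9614919644146541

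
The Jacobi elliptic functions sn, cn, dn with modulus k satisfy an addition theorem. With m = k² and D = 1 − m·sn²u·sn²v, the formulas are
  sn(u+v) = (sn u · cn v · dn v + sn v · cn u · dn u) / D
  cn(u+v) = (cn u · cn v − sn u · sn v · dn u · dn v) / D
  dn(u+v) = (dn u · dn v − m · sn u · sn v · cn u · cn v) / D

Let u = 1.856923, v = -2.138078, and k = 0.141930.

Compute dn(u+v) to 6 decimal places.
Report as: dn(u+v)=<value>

sn u = 0.96232192199073, cn u = -0.2719127037416003, dn u = 0.990628720339992
sn v = -0.8503399708302032, cn v = -0.5262337256471588, dn v = 0.992690397418156
m = k² = 0.0201441249
D = 1 − m·sn²u·sn²v = 0.986511167808999
dn(u+v) = (dn u·dn v − m·sn u·sn v·cn u·cn v)/D = 0.9857463009689422/0.986511167808999 = 0.999224674930183

dn(u+v)=0.999225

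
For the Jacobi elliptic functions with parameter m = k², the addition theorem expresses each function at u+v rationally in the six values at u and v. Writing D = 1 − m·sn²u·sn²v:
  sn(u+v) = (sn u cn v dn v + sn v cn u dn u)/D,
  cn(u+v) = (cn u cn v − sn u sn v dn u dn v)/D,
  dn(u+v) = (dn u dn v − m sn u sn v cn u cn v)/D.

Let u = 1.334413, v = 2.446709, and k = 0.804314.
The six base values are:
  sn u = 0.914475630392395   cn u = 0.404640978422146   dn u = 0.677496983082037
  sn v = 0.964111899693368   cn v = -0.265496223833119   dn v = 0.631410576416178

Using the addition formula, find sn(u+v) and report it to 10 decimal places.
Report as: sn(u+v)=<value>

m = k² = 0.646921010596
D = 1 − m·sn²u·sn²v = 0.4971361501581451
sn(u+v) = (sn u·cn v·dn v + sn v·cn u·dn u)/D = 0.1110045047214508/0.4971361501581451 = 0.2232879356814806

sn(u+v)=0.2232879357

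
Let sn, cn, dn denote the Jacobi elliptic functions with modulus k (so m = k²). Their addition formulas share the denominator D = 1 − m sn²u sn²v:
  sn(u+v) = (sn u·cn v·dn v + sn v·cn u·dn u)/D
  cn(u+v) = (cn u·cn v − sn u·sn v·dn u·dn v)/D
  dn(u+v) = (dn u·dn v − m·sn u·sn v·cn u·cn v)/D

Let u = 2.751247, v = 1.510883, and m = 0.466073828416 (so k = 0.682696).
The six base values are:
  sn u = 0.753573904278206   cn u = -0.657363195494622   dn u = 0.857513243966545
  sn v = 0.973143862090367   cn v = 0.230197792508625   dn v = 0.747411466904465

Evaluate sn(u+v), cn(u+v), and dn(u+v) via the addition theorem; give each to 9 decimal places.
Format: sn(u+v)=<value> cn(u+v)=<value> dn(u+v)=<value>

sn(u+v)=-0.559020927 cn(u+v)=-0.829153546 dn(u+v)=0.924310489

m = k² = 0.466073828416
D = 1 − m·sn²u·sn²v = 0.749354152735374
sn(u+v) = (sn u·cn v·dn v + sn v·cn u·dn u)/D = -0.4189046531156506/0.749354152735374 = -0.5590209270029655
cn(u+v) = (cn u·cn v − sn u·sn v·dn u·dn v)/D = -0.6213296530987449/0.749354152735374 = -0.8291535461980158
dn(u+v) = (dn u·dn v − m·sn u·sn v·cn u·cn v)/D = 0.6926359030646429/0.749354152735374 = 0.9243104886205114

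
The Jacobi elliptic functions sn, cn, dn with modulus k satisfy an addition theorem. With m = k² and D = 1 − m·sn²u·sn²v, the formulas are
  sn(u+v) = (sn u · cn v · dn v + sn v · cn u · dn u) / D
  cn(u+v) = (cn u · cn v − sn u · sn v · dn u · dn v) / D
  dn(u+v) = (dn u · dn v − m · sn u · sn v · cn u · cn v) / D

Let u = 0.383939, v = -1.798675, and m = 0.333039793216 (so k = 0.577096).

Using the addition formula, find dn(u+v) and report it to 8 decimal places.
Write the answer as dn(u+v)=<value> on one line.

sn u = 0.371751878164781, cn u = 0.9283321286484476, dn u = 0.9767159673001354
sn v = -0.9985933493378218, cn v = -0.05302190734282474, dn v = 0.8172493432856181
m = k² = 0.333039793216
D = 1 − m·sn²u·sn²v = 0.9541034744886128
dn(u+v) = (dn u·dn v − m·sn u·sn v·cn u·cn v)/D = 0.7921349768304959/0.9541034744886128 = 0.8302401133745689

dn(u+v)=0.83024011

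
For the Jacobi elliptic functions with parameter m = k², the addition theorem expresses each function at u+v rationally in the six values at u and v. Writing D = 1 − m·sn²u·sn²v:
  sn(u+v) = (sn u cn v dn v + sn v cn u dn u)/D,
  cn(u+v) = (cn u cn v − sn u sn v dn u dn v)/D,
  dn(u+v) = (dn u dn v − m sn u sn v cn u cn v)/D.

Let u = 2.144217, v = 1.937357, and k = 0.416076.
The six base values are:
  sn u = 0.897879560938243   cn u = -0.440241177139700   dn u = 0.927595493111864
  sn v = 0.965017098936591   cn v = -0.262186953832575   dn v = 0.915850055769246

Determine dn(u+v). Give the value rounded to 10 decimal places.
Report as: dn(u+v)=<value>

dn(u+v)=0.9565494054

m = k² = 0.173119237776
D = 1 − m·sn²u·sn²v = 0.870027485965221
dn(u+v) = (dn u·dn v − m·sn u·sn v·cn u·cn v)/D = 0.8322242744204998/0.870027485965221 = 0.9565494054446088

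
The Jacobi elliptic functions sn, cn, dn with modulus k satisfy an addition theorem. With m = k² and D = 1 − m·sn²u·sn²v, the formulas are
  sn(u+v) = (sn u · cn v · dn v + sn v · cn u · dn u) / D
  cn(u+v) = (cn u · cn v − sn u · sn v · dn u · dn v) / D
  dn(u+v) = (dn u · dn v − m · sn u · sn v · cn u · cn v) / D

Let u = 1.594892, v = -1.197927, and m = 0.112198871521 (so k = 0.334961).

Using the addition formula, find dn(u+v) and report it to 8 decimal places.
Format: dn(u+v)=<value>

sn u = 0.9997655363478418, cn u = 0.02165346002633616, dn u = 0.9422599086374408
sn v = -0.9222429640519719, cn v = 0.3866108059232607, dn v = 0.951089512033116
m = k² = 0.112198871521
D = 1 − m·sn²u·sn²v = 0.9046160037952168
dn(u+v) = (dn u·dn v − m·sn u·sn v·cn u·cn v)/D = 0.8970395474238225/0.9046160037952168 = 0.9916246713084799

dn(u+v)=0.99162467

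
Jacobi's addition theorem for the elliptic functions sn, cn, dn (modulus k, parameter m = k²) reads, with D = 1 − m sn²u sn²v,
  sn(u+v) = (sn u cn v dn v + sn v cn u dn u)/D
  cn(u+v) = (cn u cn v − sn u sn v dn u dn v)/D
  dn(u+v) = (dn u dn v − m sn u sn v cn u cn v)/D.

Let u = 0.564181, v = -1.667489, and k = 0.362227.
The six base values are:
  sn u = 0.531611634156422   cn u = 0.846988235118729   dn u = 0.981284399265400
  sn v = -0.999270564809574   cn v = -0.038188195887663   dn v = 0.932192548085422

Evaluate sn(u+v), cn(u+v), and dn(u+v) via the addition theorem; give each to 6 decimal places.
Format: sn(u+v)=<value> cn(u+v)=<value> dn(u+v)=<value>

sn(u+v)=-0.882117 cn(u+v)=0.471031 dn(u+v)=0.947577

m = k² = 0.131208399529
D = 1 − m·sn²u·sn²v = 0.9629731487789975
sn(u+v) = (sn u·cn v·dn v + sn v·cn u·dn u)/D = -0.8494547919164704/0.9629731487789975 = -0.8821167994076857
cn(u+v) = (cn u·cn v − sn u·sn v·dn u·dn v)/D = 0.4535899489180545/0.9629731487789975 = 0.4710307338197167
dn(u+v) = (dn u·dn v − m·sn u·sn v·cn u·cn v)/D = 0.9124915279627422/0.9629731487789975 = 0.9475773328879798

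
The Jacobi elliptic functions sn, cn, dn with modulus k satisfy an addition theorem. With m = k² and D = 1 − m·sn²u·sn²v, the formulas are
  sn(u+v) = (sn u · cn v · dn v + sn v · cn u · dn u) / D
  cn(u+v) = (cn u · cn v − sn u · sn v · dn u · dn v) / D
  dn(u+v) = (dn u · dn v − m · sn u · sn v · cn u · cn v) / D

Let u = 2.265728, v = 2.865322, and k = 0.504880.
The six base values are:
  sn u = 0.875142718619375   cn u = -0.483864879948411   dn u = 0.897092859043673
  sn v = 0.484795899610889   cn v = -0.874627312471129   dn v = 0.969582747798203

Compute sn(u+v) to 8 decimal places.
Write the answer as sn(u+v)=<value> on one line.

sn(u+v)=-0.99838683

m = k² = 0.2549038144
D = 1 − m·sn²u·sn²v = 0.9541169818627869
sn(u+v) = (sn u·cn v·dn v + sn v·cn u·dn u)/D = -0.9525778316951633/0.9541169818627869 = -0.9983868328550042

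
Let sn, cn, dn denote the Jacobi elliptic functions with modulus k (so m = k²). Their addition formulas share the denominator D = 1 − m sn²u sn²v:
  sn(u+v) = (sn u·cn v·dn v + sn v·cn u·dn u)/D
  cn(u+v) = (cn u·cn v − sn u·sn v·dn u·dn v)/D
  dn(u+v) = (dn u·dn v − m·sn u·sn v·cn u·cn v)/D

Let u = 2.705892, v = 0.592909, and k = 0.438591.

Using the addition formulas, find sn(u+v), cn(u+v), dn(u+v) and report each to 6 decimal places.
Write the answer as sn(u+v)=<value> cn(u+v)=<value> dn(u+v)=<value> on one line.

sn u = 0.5638923424425711, cn u = -0.8258483069757001, dn u = 0.968934339501089
sn v = 0.5536126414167384, cn v = 0.832774305117288, dn v = 0.9700739848179076
m = k² = 0.192362065281
D = 1 − m·sn²u·sn²v = 0.9812533434895076
sn(u+v) = (sn u·cn v·dn v + sn v·cn u·dn u)/D = 0.0125451042254697/0.9812533434895076 = 0.0127847760302728
cn(u+v) = (cn u·cn v − sn u·sn v·dn u·dn v)/D = -0.9811731470384367/0.9812533434895076 = -0.9999182714111468
dn(u+v) = (dn u·dn v − m·sn u·sn v·cn u·cn v)/D = 0.9812379172436971/0.9812533434895076 = 0.9999842790387286

sn(u+v)=0.012785 cn(u+v)=-0.999918 dn(u+v)=0.999984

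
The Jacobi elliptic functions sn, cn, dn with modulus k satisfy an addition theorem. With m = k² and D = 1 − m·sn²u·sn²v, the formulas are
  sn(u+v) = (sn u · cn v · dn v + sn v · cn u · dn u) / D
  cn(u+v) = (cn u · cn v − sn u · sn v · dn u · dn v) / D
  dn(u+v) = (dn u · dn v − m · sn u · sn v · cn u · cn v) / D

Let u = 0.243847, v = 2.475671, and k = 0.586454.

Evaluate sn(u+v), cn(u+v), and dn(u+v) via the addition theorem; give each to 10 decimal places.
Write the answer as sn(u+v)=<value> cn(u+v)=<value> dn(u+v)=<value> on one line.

sn u = 0.2406412836618194, cn u = 0.9706141213672876, dn u = 0.9899917788215255
sn v = 0.8180645047057272, cn v = -0.5751264783859054, dn v = 0.8774012924812007
m = k² = 0.343928294116
D = 1 − m·sn²u·sn²v = 0.9866714386476614
sn(u+v) = (sn u·cn v·dn v + sn v·cn u·dn u)/D = 0.6646465688618897/0.9866714386476614 = 0.6736250212865782
cn(u+v) = (cn u·cn v − sn u·sn v·dn u·dn v)/D = -0.729222508116119/0.9866714386476614 = -0.739073291830152
dn(u+v) = (dn u·dn v − m·sn u·sn v·cn u·cn v)/D = 0.9064151714993977/0.9866714386476614 = 0.9186595821013493

sn(u+v)=0.6736250213 cn(u+v)=-0.7390732918 dn(u+v)=0.9186595821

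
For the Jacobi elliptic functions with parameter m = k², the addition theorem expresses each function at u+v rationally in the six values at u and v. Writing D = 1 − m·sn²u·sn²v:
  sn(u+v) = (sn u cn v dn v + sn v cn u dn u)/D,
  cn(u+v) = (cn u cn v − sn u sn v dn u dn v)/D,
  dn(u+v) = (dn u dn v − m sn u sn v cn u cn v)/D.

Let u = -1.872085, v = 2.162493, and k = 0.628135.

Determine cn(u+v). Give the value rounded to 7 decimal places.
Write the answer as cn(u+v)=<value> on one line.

cn(u+v)=0.9585787

sn u = -0.9970711053444419, cn u = -0.07648013393825102, dn u = 0.7795859470644288
sn v = 0.9537167376184602, cn v = -0.3007064754646981, dn v = 0.8007019958720269
m = k² = 0.394553578225
D = 1 − m·sn²u·sn²v = 0.6432228294353275
cn(u+v) = (cn u·cn v − sn u·sn v·dn u·dn v)/D = 0.6165796962761723/0.6432228294353275 = 0.9585786885354417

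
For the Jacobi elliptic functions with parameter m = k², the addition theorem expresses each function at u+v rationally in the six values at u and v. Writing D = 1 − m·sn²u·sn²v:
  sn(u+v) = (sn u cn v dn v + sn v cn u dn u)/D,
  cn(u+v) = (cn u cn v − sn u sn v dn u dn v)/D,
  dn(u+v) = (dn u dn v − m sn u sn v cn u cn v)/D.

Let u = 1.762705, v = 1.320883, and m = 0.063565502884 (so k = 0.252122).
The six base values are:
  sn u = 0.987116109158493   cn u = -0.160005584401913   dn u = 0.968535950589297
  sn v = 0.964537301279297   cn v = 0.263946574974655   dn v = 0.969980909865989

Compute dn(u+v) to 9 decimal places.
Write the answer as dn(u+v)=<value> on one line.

dn(u+v)=0.999618409

m = k² = 0.063565502884
D = 1 − m·sn²u·sn²v = 0.942376979267772
dn(u+v) = (dn u·dn v − m·sn u·sn v·cn u·cn v)/D = 0.9420173771522096/0.942376979267772 = 0.9996184094863587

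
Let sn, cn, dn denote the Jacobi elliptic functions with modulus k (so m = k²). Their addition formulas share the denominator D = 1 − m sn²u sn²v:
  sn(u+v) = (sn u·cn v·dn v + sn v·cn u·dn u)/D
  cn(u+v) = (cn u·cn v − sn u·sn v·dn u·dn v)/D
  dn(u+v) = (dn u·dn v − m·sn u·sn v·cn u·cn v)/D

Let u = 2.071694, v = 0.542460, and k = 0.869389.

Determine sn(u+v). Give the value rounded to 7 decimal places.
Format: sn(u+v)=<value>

sn u = 0.9988862637805121, cn u = 0.04718296335129081, dn u = 0.4958280304074653
sn v = 0.5000555805076723, cn v = 0.8659933119852224, dn v = 0.9005546510443869
m = k² = 0.755837233321
D = 1 − m·sn²u·sn²v = 0.8114194403111626
sn(u+v) = (sn u·cn v·dn v + sn v·cn u·dn u)/D = 0.7907043488009931/0.8114194403111626 = 0.9744705506412003

sn(u+v)=0.9744706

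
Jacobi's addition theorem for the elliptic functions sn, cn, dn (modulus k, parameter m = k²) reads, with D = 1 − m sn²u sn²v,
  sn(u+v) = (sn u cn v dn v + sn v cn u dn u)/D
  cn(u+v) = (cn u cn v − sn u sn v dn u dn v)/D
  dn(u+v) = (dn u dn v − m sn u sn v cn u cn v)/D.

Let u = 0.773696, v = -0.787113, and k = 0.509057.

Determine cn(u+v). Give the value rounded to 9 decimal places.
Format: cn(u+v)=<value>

cn(u+v)=0.999909995

sn u = 0.6860381575351404, cn u = 0.7275655615858889, dn u = 0.9370360945726457
sn v = -0.6951224358242944, cn v = 0.7188913681591258, dn v = 0.9352995588208424
m = k² = 0.259139029249
D = 1 − m·sn²u·sn²v = 0.9410678909996573
cn(u+v) = (cn u·cn v − sn u·sn v·dn u·dn v)/D = 0.9409831900008332/0.9410678909996573 = 0.999909994805227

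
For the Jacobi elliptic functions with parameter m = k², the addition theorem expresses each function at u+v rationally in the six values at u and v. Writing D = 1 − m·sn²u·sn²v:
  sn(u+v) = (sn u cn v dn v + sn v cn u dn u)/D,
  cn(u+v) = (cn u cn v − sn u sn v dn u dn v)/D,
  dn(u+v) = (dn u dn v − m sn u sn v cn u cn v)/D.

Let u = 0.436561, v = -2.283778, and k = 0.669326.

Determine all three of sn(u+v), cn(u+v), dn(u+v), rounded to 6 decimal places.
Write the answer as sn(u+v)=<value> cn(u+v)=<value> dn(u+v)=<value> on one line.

sn u = 0.417418521279633, cn u = 0.9087143545101093, dn u = 0.9601779772657147
sn v = -0.9373171632666452, cn v = -0.3484774532818002, dn v = 0.7787207105438741
m = k² = 0.447997294276
D = 1 − m·sn²u·sn²v = 0.9314208717087452
sn(u+v) = (sn u·cn v·dn v + sn v·cn u·dn u)/D = -0.9311084604019859/0.9314208717087452 = -0.9996645863151144
cn(u+v) = (cn u·cn v − sn u·sn v·dn u·dn v)/D = -0.02412208992857128/0.9314208717087452 = -0.02589816339880587
dn(u+v) = (dn u·dn v − m·sn u·sn v·cn u·cn v)/D = 0.69220501131007/0.9314208717087452 = 0.743171032918964

sn(u+v)=-0.999665 cn(u+v)=-0.025898 dn(u+v)=0.743171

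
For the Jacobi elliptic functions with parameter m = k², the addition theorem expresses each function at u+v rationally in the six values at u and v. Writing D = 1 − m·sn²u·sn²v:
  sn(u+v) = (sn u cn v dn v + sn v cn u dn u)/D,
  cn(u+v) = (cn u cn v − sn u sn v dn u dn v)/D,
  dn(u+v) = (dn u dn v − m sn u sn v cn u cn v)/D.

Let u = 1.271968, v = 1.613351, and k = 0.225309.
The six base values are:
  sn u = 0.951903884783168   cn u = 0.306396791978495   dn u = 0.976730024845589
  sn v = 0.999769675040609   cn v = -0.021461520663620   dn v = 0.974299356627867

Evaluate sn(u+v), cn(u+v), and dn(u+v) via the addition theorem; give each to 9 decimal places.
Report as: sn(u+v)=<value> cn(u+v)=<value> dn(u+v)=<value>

m = k² = 0.050764145481
D = 1 − m·sn²u·sn²v = 0.9540227281808674
sn(u+v) = (sn u·cn v·dn v + sn v·cn u·dn u)/D = 0.279293758980867/0.9540227281808674 = 0.2927537790566321
cn(u+v) = (cn u·cn v − sn u·sn v·dn u·dn v)/D = -0.9122249514675657/0.9540227281808674 = -0.9561878606466726
dn(u+v) = (dn u·dn v − m·sn u·sn v·cn u·cn v)/D = 0.9519451184413042/0.9540227281808674 = 0.9978222638956151

sn(u+v)=0.292753779 cn(u+v)=-0.956187861 dn(u+v)=0.997822264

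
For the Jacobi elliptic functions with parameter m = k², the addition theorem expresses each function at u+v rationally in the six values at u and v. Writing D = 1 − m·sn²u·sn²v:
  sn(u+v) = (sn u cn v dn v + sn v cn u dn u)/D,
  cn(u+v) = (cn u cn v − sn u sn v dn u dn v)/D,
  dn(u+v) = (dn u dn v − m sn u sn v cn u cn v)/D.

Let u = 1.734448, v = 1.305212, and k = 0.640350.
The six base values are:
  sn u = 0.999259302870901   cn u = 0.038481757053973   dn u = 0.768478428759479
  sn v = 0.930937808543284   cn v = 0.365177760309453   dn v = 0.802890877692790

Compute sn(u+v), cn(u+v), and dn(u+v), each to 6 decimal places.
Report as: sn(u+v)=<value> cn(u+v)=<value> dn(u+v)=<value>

sn(u+v)=0.496793 cn(u+v)=-0.867869 dn(u+v)=0.948050

m = k² = 0.4100481225
D = 1 − m·sn²u·sn²v = 0.6451600040222215
sn(u+v) = (sn u·cn v·dn v + sn v·cn u·dn u)/D = 0.3205107870840391/0.6451600040222215 = 0.4967927104684555
cn(u+v) = (cn u·cn v − sn u·sn v·dn u·dn v)/D = -0.559914516826205/0.6451600040222215 = -0.8678692314083991
dn(u+v) = (dn u·dn v − m·sn u·sn v·cn u·cn v)/D = 0.6116439730764198/0.6451600040222215 = 0.9480500484579834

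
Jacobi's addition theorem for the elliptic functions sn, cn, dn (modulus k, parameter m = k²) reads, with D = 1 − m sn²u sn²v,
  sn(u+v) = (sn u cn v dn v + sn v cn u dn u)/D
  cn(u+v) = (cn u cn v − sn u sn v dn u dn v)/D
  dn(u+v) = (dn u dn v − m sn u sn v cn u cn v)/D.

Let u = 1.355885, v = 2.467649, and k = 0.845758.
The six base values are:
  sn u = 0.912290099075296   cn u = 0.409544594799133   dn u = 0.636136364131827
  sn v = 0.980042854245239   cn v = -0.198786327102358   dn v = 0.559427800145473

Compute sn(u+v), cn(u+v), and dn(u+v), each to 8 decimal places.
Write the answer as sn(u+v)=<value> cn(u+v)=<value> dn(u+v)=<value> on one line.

m = k² = 0.715306594564
D = 1 − m·sn²u·sn²v = 0.4281945571330938
sn(u+v) = (sn u·cn v·dn v + sn v·cn u·dn u)/D = 0.153874171943655/0.4281945571330938 = 0.3593557400026152
cn(u+v) = (cn u·cn v − sn u·sn v·dn u·dn v)/D = -0.3995914388060145/0.4281945571330938 = -0.9332006494463947
dn(u+v) = (dn u·dn v − m·sn u·sn v·cn u·cn v)/D = 0.4079388164579895/0.4281945571330938 = 0.9526950066560321

sn(u+v)=0.35935574 cn(u+v)=-0.93320065 dn(u+v)=0.95269501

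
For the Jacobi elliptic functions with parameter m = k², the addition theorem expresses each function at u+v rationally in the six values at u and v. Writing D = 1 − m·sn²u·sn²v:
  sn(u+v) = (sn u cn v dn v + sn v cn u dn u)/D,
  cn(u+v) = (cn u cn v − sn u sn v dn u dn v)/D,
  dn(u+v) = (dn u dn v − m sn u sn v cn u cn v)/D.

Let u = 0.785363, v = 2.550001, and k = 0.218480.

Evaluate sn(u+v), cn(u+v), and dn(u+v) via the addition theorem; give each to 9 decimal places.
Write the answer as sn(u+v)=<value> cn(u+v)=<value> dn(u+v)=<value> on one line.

sn(u+v)=-0.154588245 cn(u+v)=-0.987978985 dn(u+v)=0.999429481

sn u = 0.7046716421018404, cn u = 0.7095335628548488, dn u = 0.9880776015722762
sn v = 0.5877586708908556, cn v = -0.8090363062264974, dn v = 0.9917207113473388
m = k² = 0.0477335104
D = 1 − m·sn²u·sn²v = 0.9918116753518466
sn(u+v) = (sn u·cn v·dn v + sn v·cn u·dn u)/D = -0.1533224267050182/0.9918116753518466 = -0.1545882454455145
cn(u+v) = (cn u·cn v − sn u·sn v·dn u·dn v)/D = -0.9798890921086535/0.9918116753518466 = -0.9879789847815982
dn(u+v) = (dn u·dn v − m·sn u·sn v·cn u·cn v)/D = 0.9912458278076444/0.9918116753518466 = 0.9994294808598603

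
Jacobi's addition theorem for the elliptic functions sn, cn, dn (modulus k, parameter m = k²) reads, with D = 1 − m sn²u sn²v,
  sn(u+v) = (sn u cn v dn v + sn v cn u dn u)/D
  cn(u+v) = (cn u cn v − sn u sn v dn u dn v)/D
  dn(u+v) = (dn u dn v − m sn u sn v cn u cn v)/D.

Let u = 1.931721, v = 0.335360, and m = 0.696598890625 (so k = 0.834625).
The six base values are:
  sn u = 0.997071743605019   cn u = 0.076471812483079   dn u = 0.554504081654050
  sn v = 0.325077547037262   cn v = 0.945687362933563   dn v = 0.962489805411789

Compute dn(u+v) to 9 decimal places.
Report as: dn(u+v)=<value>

dn(u+v)=0.558228870

m = k² = 0.696598890625
D = 1 − m·sn²u·sn²v = 0.9268171119792327
dn(u+v) = (dn u·dn v − m·sn u·sn v·cn u·cn v)/D = 0.5173760692631767/0.9268171119792327 = 0.5582288701579019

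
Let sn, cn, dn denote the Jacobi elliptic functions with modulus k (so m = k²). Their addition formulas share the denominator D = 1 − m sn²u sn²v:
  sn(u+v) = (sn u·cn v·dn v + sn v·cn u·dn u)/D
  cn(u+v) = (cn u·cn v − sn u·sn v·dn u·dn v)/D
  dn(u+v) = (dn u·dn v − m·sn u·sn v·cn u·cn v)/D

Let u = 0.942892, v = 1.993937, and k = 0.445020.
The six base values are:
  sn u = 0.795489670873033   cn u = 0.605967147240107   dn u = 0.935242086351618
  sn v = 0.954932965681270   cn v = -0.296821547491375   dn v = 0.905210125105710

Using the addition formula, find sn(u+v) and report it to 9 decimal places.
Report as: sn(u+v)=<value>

sn(u+v)=0.369697923

m = k² = 0.1980428004
D = 1 − m·sn²u·sn²v = 0.8857190292786105
sn(u+v) = (sn u·cn v·dn v + sn v·cn u·dn u)/D = 0.3274484854935225/0.8857190292786105 = 0.3696979230086303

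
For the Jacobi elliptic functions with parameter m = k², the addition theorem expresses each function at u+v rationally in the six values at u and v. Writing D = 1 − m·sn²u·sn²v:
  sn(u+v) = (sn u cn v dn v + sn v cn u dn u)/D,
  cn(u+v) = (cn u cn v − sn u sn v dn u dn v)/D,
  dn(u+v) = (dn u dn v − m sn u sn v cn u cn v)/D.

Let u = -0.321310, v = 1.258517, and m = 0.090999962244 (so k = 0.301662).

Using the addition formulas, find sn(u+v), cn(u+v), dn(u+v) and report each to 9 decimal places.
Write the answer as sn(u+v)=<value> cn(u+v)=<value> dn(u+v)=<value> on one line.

sn u = -0.3153423495222452, cn u = 0.9489779779308844, dn u = 0.9954651632231465
sn v = 0.9446495361739159, cn v = 0.328081169539499, dn v = 0.9585379615792119
m = k² = 0.090999962244
D = 1 − m·sn²u·sn²v = 0.9919249124124941
sn(u+v) = (sn u·cn v·dn v + sn v·cn u·dn u)/D = 0.7932180330193364/0.9919249124124941 = 0.7996754825827733
cn(u+v) = (cn u·cn v − sn u·sn v·dn u·dn v)/D = 0.5955839016943532/0.9919249124124941 = 0.6004324462885134
dn(u+v) = (dn u·dn v − m·sn u·sn v·cn u·cn v)/D = 0.962630938865395/0.9919249124124941 = 0.9704675493270431

sn(u+v)=0.799675483 cn(u+v)=0.600432446 dn(u+v)=0.970467549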